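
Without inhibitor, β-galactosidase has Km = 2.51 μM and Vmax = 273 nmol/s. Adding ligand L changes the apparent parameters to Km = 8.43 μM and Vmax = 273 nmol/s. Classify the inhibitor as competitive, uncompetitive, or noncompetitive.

Km increases (2.51 → 8.43 μM) while Vmax is unchanged — the hallmark of competitive inhibition.

competitive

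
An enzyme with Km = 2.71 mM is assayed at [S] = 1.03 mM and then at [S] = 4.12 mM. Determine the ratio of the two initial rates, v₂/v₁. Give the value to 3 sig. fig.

Since Vmax cancels, v₂/v₁ = [S]₂(Km+[S]₁) / [S]₁(Km+[S]₂).
= 4.12×(2.71+1.03) / (1.03×(2.71+4.12)) = 15.41/7.035 = 2.19.

2.19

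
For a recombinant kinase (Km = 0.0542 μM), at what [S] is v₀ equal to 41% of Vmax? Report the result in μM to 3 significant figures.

v/Vmax = [S]/(Km+[S]) = 0.41, so [S] = Km·0.41/(1 − 0.41) = 0.0542 × 0.6949.
[S] = 0.0377 μM.

0.0377 μM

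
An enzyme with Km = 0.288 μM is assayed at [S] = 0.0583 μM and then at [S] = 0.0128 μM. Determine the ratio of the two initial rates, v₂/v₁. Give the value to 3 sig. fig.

0.253

Since Vmax cancels, v₂/v₁ = [S]₂(Km+[S]₁) / [S]₁(Km+[S]₂).
= 0.0128×(0.288+0.0583) / (0.0583×(0.288+0.0128)) = 0.004433/0.01754 = 0.253.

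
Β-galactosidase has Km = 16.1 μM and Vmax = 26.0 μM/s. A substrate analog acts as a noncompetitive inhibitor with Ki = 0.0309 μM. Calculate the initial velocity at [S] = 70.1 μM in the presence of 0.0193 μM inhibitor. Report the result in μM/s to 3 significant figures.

13.0 μM/s

α = 1 + [I]/Ki = 1 + 0.0193/0.0309 = 1.625.
For a noncompetitive inhibitor, Vmax is reduced to Vmax/α while Km is unchanged: Km,app = 16.1 μM, Vmax,app = 16.0 μM/s.
v = Vmax,app·[S]/(Km,app + [S]) = 16.0 × 70.1/(16.1 + 70.1) = 13.0 μM/s.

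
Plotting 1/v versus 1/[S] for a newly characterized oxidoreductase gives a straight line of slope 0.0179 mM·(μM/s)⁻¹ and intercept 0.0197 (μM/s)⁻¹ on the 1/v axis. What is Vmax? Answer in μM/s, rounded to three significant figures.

The y-intercept of a Lineweaver–Burk plot equals 1/Vmax, so Vmax = 1/0.0197 = 50.8 μM/s.

50.8 μM/s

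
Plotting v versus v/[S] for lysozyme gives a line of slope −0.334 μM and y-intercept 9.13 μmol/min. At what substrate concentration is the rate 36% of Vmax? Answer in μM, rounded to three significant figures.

0.188 μM

The Eadie–Hofstee slope gives Km = 0.334 μM (slope = −Km).
v/Vmax = [S]/(Km+[S]) = 0.36 ⇒ [S] = Km·0.36/(1−0.36) = 0.334 × 0.5625 = 0.188 μM.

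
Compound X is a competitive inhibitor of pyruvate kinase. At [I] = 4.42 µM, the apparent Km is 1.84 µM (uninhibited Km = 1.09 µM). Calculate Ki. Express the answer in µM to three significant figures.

6.42 µM

Competitive: Km,app = α·Km with α = 1 + [I]/Ki.
α = Km,app/Km = 1.84/1.09 = 1.688.
Ki = [I]/(α − 1) = 4.42/0.6881 = 6.42 µM.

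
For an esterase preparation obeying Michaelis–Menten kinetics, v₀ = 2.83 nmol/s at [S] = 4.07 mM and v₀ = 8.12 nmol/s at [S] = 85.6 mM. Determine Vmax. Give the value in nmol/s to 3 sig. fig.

8.96 nmol/s

From v = Vmax[S]/(Km+[S]), each point gives Vmax = v(Km+[S])/[S].
Equating: 2.83(Km+4.07)/4.07 = 8.12(Km+85.6)/85.6.
0.6953·Km + 2.83 = 0.09486·Km + 8.12, so (0.6953 − 0.09486)·Km = 8.12 − 2.83.
Km = 5.290/0.6005 = 8.81 mM; then Vmax = 2.83(8.81+4.07)/4.07 = 8.96 nmol/s.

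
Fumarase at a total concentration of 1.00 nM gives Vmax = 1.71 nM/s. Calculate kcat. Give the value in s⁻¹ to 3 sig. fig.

1.71 s⁻¹

kcat = Vmax/[E]total = 1.71 nM/s / 1.00 nM = 1.71 s⁻¹.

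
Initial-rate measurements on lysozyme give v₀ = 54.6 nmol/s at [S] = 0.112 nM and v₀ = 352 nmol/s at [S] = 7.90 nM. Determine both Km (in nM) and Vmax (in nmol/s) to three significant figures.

Km = 0.671 nM; Vmax = 382 nmol/s

In reciprocal form, 1/v = (Km/Vmax)·(1/[S]) + 1/Vmax. The two points give (1/[S], 1/v) = (8.929, 0.01832) and (0.1266, 0.002841).
Slope = (0.01832 − 0.002841)/(8.929 − 0.1266) = 0.001758; intercept = 0.01832 − 0.001758×8.929 = 0.002618.
Vmax = 1/intercept = 382 nmol/s; Km = slope × Vmax = 0.001758 × 382 = 0.671 nM.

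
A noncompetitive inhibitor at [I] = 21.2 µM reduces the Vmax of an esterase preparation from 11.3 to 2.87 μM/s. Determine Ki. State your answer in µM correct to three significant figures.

Noncompetitive: Vmax,app = Vmax/α with α = 1 + [I]/Ki.
α = Vmax/Vmax,app = 11.3/2.87 = 3.937.
Ki = [I]/(α − 1) = 21.2/2.937 = 7.22 µM.

7.22 µM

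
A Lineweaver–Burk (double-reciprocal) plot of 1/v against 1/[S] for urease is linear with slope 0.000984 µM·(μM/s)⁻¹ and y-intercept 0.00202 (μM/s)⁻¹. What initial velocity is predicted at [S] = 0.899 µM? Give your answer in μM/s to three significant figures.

The y-intercept is 1/Vmax, so Vmax = 1/0.00202 = 495 μM/s.
The slope is Km/Vmax, so Km = 0.000984 × 495 = 0.487 µM.
Then v = 495 × 0.899/(0.487 + 0.899) = 321 μM/s.

321 μM/s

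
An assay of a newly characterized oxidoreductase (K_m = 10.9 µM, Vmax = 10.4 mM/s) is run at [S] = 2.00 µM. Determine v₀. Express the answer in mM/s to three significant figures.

1.61 mM/s

[S]/(Km+[S]) = 2.00/12.90 = 0.1550, the fractional saturation.
v = 0.1550 × Vmax = 0.1550 × 10.4 = 1.61 mM/s.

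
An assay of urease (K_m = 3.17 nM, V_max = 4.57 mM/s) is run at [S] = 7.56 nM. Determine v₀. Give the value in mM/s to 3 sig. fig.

3.22 mM/s

v = Vmax·[S]/(Km + [S]) = 4.57 × 7.56 / (3.17 + 7.56)
  = 34.55 / 10.73 = 3.22 mM/s.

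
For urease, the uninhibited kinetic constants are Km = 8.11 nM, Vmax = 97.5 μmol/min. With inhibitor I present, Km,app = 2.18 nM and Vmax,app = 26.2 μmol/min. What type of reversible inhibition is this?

Both Km and Vmax decrease by the same factor (~3.72-fold) — characteristic of uncompetitive inhibition.

uncompetitive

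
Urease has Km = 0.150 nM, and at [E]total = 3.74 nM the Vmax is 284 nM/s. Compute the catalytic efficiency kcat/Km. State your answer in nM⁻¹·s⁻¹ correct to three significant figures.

506 nM⁻¹·s⁻¹

kcat = Vmax/[E]total = 284/3.74 = 75.9 s⁻¹.
kcat/Km = 75.9/0.150 = 506 nM⁻¹·s⁻¹.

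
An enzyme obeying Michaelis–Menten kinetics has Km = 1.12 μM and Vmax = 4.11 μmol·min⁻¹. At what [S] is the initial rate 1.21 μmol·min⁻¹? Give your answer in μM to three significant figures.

Rearranging v = Vmax[S]/(Km+[S]) gives [S] = Km·v/(Vmax − v).
[S] = 1.12 × 1.21 / (4.11 − 1.21) = 1.355/2.900 = 0.467 μM.

0.467 μM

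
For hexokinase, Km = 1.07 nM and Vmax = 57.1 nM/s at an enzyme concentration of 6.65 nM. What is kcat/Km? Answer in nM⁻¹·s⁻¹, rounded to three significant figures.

8.02 nM⁻¹·s⁻¹

kcat = Vmax/[E]total = 57.1/6.65 = 8.59 s⁻¹.
kcat/Km = 8.59/1.07 = 8.02 nM⁻¹·s⁻¹.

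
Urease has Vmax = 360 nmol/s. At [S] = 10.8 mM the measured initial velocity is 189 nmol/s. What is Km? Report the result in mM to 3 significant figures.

9.77 mM

From v = Vmax[S]/(Km+[S]), Km = [S](Vmax − v)/v.
Km = 10.8 × (360 − 189) / 189 = 1847/189 = 9.77 mM.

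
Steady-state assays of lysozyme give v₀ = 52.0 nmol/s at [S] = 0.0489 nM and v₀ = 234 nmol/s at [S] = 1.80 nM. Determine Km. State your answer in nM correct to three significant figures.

From v = Vmax[S]/(Km+[S]), each point gives Vmax = v(Km+[S])/[S].
Equating: 52.0(Km+0.0489)/0.0489 = 234(Km+1.80)/1.80.
1063·Km + 52.0 = 130.0·Km + 234, so (1063 − 130.0)·Km = 234 − 52.0.
Km = 182.0/933.4 = 0.195 nM; then Vmax = 52.0(0.195+0.0489)/0.0489 = 259 nmol/s.

0.195 nM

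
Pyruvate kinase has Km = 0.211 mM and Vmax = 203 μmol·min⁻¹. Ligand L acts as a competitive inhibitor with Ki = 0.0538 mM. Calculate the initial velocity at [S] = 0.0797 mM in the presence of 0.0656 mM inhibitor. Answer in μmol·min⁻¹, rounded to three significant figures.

29.5 μmol·min⁻¹

α = 1 + [I]/Ki = 1 + 0.0656/0.0538 = 2.219.
For a competitive inhibitor, Vmax is unchanged and the apparent Km becomes α·Km: Km,app = 0.468 mM, Vmax,app = 203 μmol·min⁻¹.
v = Vmax,app·[S]/(Km,app + [S]) = 203 × 0.0797/(0.468 + 0.0797) = 29.5 μmol·min⁻¹.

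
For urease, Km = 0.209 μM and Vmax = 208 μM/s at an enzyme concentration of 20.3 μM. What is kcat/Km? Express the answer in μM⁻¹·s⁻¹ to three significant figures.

49.0 μM⁻¹·s⁻¹

kcat = Vmax/[E]total = 208/20.3 = 10.2 s⁻¹.
kcat/Km = 10.2/0.209 = 49.0 μM⁻¹·s⁻¹.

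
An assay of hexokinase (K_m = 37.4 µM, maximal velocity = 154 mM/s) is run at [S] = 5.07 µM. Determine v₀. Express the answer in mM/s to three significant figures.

18.4 mM/s

v = Vmax·[S]/(Km + [S]) = 154 × 5.07 / (37.4 + 5.07)
  = 780.8 / 42.47 = 18.4 mM/s.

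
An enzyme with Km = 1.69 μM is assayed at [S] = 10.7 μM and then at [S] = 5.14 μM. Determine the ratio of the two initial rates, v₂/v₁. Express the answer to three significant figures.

0.871

The fractional saturations are [S]/(Km+[S]) = 10.7/12.39 = 0.8636 and 5.14/6.830 = 0.7526.
v₂/v₁ is just their ratio: 0.7526/0.8636 = 0.871.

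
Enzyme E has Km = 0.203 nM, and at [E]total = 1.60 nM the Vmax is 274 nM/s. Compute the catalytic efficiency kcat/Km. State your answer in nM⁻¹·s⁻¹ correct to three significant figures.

844 nM⁻¹·s⁻¹

kcat = Vmax/[E]total = 274/1.60 = 171 s⁻¹.
kcat/Km = 171/0.203 = 844 nM⁻¹·s⁻¹.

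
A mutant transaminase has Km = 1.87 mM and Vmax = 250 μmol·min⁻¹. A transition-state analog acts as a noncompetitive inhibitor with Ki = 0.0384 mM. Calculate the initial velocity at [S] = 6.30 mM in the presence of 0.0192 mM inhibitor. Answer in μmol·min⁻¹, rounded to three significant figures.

α = 1 + [I]/Ki = 1 + 0.0192/0.0384 = 1.500.
For a noncompetitive inhibitor, Vmax is reduced to Vmax/α while Km is unchanged: Km,app = 1.87 mM, Vmax,app = 167 μmol·min⁻¹.
v = Vmax,app·[S]/(Km,app + [S]) = 167 × 6.30/(1.87 + 6.30) = 129 μmol·min⁻¹.

129 μmol·min⁻¹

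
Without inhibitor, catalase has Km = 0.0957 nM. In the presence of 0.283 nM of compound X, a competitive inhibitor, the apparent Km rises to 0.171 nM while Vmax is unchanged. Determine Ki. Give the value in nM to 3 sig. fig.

Competitive: Km,app = α·Km with α = 1 + [I]/Ki.
α = Km,app/Km = 0.171/0.0957 = 1.787.
Since α = 1 + [I]/Ki, [I]/Ki = 1.787 − 1 = 0.7868 and Ki = 0.283/0.7868 = 0.360 nM.

0.360 nM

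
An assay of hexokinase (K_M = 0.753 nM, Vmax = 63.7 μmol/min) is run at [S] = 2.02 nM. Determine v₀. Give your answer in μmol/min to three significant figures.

[S]/(Km+[S]) = 2.02/2.773 = 0.7285, the fractional saturation.
v = 0.7285 × Vmax = 0.7285 × 63.7 = 46.4 μmol/min.

46.4 μmol/min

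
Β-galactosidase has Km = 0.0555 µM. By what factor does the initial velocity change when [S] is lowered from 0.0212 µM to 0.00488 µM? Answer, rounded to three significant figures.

0.292

The fractional saturations are [S]/(Km+[S]) = 0.0212/0.07670 = 0.2764 and 0.00488/0.06038 = 0.08082.
v₂/v₁ is just their ratio: 0.08082/0.2764 = 0.292.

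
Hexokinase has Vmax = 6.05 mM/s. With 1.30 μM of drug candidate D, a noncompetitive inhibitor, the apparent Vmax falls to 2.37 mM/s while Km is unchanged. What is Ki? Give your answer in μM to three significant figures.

0.837 μM

Noncompetitive: Vmax,app = Vmax/α with α = 1 + [I]/Ki.
α = Vmax/Vmax,app = 6.05/2.37 = 2.553.
Ki = [I]/(α − 1) = 1.30/1.553 = 0.837 μM.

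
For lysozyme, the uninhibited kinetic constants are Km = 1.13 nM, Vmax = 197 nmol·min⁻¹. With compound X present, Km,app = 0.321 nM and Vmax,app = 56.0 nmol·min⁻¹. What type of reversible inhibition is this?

Both Km and Vmax decrease by the same factor (~3.52-fold) — characteristic of uncompetitive inhibition.

uncompetitive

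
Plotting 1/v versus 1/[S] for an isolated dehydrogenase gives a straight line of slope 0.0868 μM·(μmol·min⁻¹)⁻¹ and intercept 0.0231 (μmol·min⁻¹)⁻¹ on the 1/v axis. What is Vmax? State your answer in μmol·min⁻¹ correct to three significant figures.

The y-intercept of a Lineweaver–Burk plot equals 1/Vmax, so Vmax = 1/0.0231 = 43.3 μmol·min⁻¹.

43.3 μmol·min⁻¹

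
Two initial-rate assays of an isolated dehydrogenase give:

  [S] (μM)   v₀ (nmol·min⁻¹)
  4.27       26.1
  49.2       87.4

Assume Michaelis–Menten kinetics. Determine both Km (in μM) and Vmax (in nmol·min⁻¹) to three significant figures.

Km = 14.1 μM; Vmax = 113 nmol·min⁻¹

In reciprocal form, 1/v = (Km/Vmax)·(1/[S]) + 1/Vmax. The two points give (1/[S], 1/v) = (0.2342, 0.03831) and (0.02033, 0.01144).
Slope = (0.03831 − 0.01144)/(0.2342 − 0.02033) = 0.1257; intercept = 0.03831 − 0.1257×0.2342 = 0.008888.
Vmax = 1/intercept = 113 nmol·min⁻¹; Km = slope × Vmax = 0.1257 × 113 = 14.1 μM.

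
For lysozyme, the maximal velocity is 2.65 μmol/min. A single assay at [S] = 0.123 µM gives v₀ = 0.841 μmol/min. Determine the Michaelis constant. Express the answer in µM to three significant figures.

From v = Vmax[S]/(Km+[S]), Km = [S](Vmax − v)/v.
Km = 0.123 × (2.65 − 0.841) / 0.841 = 0.2225/0.841 = 0.265 µM.

0.265 µM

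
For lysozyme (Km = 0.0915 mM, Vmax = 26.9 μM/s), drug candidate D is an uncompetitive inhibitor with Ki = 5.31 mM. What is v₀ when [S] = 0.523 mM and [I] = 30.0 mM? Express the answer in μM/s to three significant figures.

3.94 μM/s

α = 1 + [I]/Ki = 1 + 30.0/5.31 = 6.650.
For an uncompetitive inhibitor, both parameters are divided by α, giving Vmax/α and Km/α: Km,app = 0.0138 mM, Vmax,app = 4.05 μM/s.
v = Vmax,app·[S]/(Km,app + [S]) = 4.05 × 0.523/(0.0138 + 0.523) = 3.94 μM/s.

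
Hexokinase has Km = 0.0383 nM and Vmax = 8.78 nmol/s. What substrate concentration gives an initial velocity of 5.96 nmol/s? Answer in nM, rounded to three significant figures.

0.0809 nM

The required fractional saturation is v/Vmax = 5.96/8.78 = 0.6788.
Then [S]/(Km+[S]) = 0.6788 ⇒ [S] = 0.0383 × 0.6788/(1 − 0.6788) = 0.0809 nM.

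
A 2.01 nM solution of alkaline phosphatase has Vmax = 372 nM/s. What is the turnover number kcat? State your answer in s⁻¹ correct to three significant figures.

kcat = Vmax/[E]total = 372 nM/s / 2.01 nM = 185 s⁻¹.

185 s⁻¹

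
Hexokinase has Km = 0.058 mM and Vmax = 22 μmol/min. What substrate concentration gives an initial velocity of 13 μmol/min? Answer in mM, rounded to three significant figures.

0.0838 mM

Rearranging v = Vmax[S]/(Km+[S]) gives [S] = Km·v/(Vmax − v).
[S] = 0.058 × 13 / (22 − 13) = 0.7540/9.000 = 0.0838 mM.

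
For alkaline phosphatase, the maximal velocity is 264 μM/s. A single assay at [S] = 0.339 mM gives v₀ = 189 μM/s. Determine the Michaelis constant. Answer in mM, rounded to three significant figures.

0.135 mM

From v = Vmax[S]/(Km+[S]), Km = [S](Vmax − v)/v.
Km = 0.339 × (264 − 189) / 189 = 25.42/189 = 0.135 mM.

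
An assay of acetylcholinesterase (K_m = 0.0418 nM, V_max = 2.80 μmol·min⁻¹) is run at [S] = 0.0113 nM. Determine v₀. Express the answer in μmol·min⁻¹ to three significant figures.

v = Vmax·[S]/(Km + [S]) = 2.80 × 0.0113 / (0.0418 + 0.0113)
  = 0.03164 / 0.05310 = 0.596 μmol·min⁻¹.

0.596 μmol·min⁻¹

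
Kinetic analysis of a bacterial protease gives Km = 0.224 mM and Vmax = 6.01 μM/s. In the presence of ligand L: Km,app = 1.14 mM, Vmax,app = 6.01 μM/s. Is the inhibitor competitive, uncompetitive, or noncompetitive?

competitive

Km increases (0.224 → 1.14 mM) while Vmax is unchanged — the hallmark of competitive inhibition.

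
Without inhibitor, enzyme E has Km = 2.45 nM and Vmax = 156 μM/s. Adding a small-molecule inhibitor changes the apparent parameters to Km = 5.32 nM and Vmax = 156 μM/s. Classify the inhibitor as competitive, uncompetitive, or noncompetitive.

Km increases (2.45 → 5.32 nM) while Vmax is unchanged — the hallmark of competitive inhibition.

competitive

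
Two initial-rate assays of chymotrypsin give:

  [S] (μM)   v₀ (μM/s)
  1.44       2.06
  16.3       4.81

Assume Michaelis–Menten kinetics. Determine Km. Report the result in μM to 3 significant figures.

2.42 μM

In reciprocal form, 1/v = (Km/Vmax)·(1/[S]) + 1/Vmax. The two points give (1/[S], 1/v) = (0.6944, 0.4854) and (0.06135, 0.2079).
Slope = (0.4854 − 0.2079)/(0.6944 − 0.06135) = 0.4384; intercept = 0.4854 − 0.4384×0.6944 = 0.1810.
Vmax = 1/intercept = 5.52 μM/s; Km = slope × Vmax = 0.4384 × 5.52 = 2.42 μM.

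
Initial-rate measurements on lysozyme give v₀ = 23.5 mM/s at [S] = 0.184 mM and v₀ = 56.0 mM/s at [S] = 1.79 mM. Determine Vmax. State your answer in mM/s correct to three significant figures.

In reciprocal form, 1/v = (Km/Vmax)·(1/[S]) + 1/Vmax. The two points give (1/[S], 1/v) = (5.435, 0.04255) and (0.5587, 0.01786).
Slope = (0.04255 − 0.01786)/(5.435 − 0.5587) = 0.005065; intercept = 0.04255 − 0.005065×5.435 = 0.01503.
Vmax = 1/intercept = 66.5 mM/s; Km = slope × Vmax = 0.005065 × 66.5 = 0.337 mM.

66.5 mM/s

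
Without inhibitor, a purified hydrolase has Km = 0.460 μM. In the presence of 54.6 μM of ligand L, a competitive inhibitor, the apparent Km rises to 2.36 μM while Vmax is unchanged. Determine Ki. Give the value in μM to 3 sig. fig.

13.2 μM

Competitive: Km,app = α·Km with α = 1 + [I]/Ki.
α = Km,app/Km = 2.36/0.460 = 5.130.
Ki = [I]/(α − 1) = 54.6/4.130 = 13.2 μM.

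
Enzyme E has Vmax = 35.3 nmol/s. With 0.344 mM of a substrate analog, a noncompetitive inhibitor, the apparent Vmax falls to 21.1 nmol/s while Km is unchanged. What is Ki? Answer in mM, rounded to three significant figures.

Noncompetitive: Vmax,app = Vmax/α with α = 1 + [I]/Ki.
α = Vmax/Vmax,app = 35.3/21.1 = 1.673.
Ki = [I]/(α − 1) = 0.344/0.6730 = 0.511 mM.

0.511 mM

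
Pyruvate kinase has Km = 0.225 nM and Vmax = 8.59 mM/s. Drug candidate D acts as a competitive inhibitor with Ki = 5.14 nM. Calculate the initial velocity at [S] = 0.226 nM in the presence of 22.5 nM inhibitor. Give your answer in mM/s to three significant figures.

1.35 mM/s

α = 1 + [I]/Ki = 1 + 22.5/5.14 = 5.377.
For a competitive inhibitor, Vmax is unchanged and the apparent Km becomes α·Km: Km,app = 1.21 nM, Vmax,app = 8.59 mM/s.
v = Vmax,app·[S]/(Km,app + [S]) = 8.59 × 0.226/(1.21 + 0.226) = 1.35 mM/s.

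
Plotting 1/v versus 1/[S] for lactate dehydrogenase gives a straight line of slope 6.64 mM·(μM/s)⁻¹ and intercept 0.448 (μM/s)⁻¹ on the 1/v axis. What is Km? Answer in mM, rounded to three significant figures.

14.8 mM

y-intercept = 1/Vmax ⇒ Vmax = 2.23 μM/s; slope = Km/Vmax ⇒ Km = slope × Vmax.
Km = 6.64 × 2.23 = 14.8 mM.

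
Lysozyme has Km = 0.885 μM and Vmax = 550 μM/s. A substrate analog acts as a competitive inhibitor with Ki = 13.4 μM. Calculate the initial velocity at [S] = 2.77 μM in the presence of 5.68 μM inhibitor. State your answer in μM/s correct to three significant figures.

With α = 1 + [I]/Ki = 1 + 5.68/13.4 = 1.424, the competitive rate law is v = Vmax[S] / (αKm + [S]).
v = 550×2.77 / (1.424×0.885 + 2.77) = 1524/4.030 = 378 μM/s.

378 μM/s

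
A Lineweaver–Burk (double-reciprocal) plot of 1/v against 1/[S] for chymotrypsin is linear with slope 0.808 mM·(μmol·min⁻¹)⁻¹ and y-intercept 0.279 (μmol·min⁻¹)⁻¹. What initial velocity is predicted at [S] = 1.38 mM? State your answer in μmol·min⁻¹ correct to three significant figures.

1.16 μmol·min⁻¹

The y-intercept is 1/Vmax, so Vmax = 1/0.279 = 3.58 μmol·min⁻¹.
The slope is Km/Vmax, so Km = 0.808 × 3.58 = 2.90 mM.
Then v = 3.58 × 1.38/(2.90 + 1.38) = 1.16 μmol·min⁻¹.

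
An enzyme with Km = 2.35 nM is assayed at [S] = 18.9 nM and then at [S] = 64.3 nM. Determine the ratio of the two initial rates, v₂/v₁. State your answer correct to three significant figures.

1.08

Since Vmax cancels, v₂/v₁ = [S]₂(Km+[S]₁) / [S]₁(Km+[S]₂).
= 64.3×(2.35+18.9) / (18.9×(2.35+64.3)) = 1366/1260 = 1.08.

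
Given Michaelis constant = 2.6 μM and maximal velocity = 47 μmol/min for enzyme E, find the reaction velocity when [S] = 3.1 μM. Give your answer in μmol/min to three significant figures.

[S]/(Km+[S]) = 3.1/5.700 = 0.5439, the fractional saturation.
v = 0.5439 × Vmax = 0.5439 × 47 = 25.6 μmol/min.

25.6 μmol/min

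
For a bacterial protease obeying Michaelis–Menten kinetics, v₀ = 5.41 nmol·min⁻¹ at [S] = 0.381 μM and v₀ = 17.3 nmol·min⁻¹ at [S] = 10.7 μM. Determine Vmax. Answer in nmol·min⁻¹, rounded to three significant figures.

In reciprocal form, 1/v = (Km/Vmax)·(1/[S]) + 1/Vmax. The two points give (1/[S], 1/v) = (2.625, 0.1848) and (0.09346, 0.05780).
Slope = (0.1848 − 0.05780)/(2.625 − 0.09346) = 0.05019; intercept = 0.1848 − 0.05019×2.625 = 0.05311.
Vmax = 1/intercept = 18.8 nmol·min⁻¹; Km = slope × Vmax = 0.05019 × 18.8 = 0.945 μM.

18.8 nmol·min⁻¹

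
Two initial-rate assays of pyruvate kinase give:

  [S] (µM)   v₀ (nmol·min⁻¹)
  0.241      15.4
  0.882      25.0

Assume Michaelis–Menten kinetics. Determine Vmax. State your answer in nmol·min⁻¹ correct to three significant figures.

From v = Vmax[S]/(Km+[S]), each point gives Vmax = v(Km+[S])/[S].
Equating: 15.4(Km+0.241)/0.241 = 25.0(Km+0.882)/0.882.
63.90·Km + 15.4 = 28.34·Km + 25.0, so (63.90 − 28.34)·Km = 25.0 − 15.4.
Km = 9.600/35.56 = 0.270 µM; then Vmax = 15.4(0.270+0.241)/0.241 = 32.7 nmol·min⁻¹.

32.7 nmol·min⁻¹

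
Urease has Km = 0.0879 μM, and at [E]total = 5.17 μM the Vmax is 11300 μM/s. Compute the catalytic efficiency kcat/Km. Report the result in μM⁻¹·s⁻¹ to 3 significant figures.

kcat = Vmax/[E]total = 11300/5.17 = 2190 s⁻¹.
kcat/Km = 2190/0.0879 = 24900 μM⁻¹·s⁻¹.

24900 μM⁻¹·s⁻¹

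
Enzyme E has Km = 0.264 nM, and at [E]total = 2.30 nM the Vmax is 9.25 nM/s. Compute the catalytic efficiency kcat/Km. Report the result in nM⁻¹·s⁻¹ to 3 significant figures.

15.2 nM⁻¹·s⁻¹

kcat = Vmax/[E]total = 9.25/2.30 = 4.02 s⁻¹.
kcat/Km = 4.02/0.264 = 15.2 nM⁻¹·s⁻¹.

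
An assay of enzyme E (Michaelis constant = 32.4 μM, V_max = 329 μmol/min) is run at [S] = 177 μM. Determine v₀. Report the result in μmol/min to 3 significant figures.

v = Vmax·[S]/(Km + [S]) = 329 × 177 / (32.4 + 177)
  = 58230 / 209.4 = 278 μmol/min.

278 μmol/min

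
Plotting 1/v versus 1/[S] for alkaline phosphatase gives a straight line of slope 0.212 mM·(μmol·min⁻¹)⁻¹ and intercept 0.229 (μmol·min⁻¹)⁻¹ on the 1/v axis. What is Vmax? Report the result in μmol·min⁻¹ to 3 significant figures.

The y-intercept of a Lineweaver–Burk plot equals 1/Vmax, so Vmax = 1/0.229 = 4.37 μmol·min⁻¹.

4.37 μmol·min⁻¹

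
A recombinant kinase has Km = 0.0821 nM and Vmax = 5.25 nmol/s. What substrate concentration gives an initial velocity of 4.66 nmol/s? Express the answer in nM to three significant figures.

0.648 nM

The required fractional saturation is v/Vmax = 4.66/5.25 = 0.8876.
Then [S]/(Km+[S]) = 0.8876 ⇒ [S] = 0.0821 × 0.8876/(1 − 0.8876) = 0.648 nM.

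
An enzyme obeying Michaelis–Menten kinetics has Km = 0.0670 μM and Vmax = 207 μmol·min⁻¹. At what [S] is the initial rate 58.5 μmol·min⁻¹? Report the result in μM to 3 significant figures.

0.0264 μM

The required fractional saturation is v/Vmax = 58.5/207 = 0.2826.
Then [S]/(Km+[S]) = 0.2826 ⇒ [S] = 0.0670 × 0.2826/(1 − 0.2826) = 0.0264 μM.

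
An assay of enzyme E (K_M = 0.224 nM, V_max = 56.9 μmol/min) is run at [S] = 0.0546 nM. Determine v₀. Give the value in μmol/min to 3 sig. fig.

v = Vmax·[S]/(Km + [S]) = 56.9 × 0.0546 / (0.224 + 0.0546)
  = 3.107 / 0.2786 = 11.2 μmol/min.

11.2 μmol/min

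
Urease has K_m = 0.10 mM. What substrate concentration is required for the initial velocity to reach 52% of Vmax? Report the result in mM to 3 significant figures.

0.108 mM

v/Vmax = [S]/(Km+[S]) = 0.52, so [S] = Km·0.52/(1 − 0.52) = 0.10 × 1.083.
[S] = 0.108 mM.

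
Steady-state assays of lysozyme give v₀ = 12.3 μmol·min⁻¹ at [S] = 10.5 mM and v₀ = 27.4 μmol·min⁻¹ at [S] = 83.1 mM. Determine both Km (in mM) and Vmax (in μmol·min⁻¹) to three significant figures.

In reciprocal form, 1/v = (Km/Vmax)·(1/[S]) + 1/Vmax. The two points give (1/[S], 1/v) = (0.09524, 0.08130) and (0.01203, 0.03650).
Slope = (0.08130 − 0.03650)/(0.09524 − 0.01203) = 0.5385; intercept = 0.08130 − 0.5385×0.09524 = 0.03002.
Vmax = 1/intercept = 33.3 μmol·min⁻¹; Km = slope × Vmax = 0.5385 × 33.3 = 17.9 mM.

Km = 17.9 mM; Vmax = 33.3 μmol·min⁻¹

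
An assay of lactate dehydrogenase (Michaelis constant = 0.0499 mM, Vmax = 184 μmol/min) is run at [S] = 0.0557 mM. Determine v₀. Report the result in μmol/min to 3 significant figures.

[S]/(Km+[S]) = 0.0557/0.1056 = 0.5275, the fractional saturation.
v = 0.5275 × Vmax = 0.5275 × 184 = 97.1 μmol/min.

97.1 μmol/min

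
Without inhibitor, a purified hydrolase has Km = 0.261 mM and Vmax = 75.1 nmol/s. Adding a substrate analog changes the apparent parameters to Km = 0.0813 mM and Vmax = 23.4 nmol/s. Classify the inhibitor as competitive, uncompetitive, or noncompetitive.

Both Km and Vmax decrease by the same factor (~3.21-fold) — characteristic of uncompetitive inhibition.

uncompetitive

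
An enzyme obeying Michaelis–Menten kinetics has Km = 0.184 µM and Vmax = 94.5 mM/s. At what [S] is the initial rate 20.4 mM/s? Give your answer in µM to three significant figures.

0.0507 µM

The required fractional saturation is v/Vmax = 20.4/94.5 = 0.2159.
Then [S]/(Km+[S]) = 0.2159 ⇒ [S] = 0.184 × 0.2159/(1 − 0.2159) = 0.0507 µM.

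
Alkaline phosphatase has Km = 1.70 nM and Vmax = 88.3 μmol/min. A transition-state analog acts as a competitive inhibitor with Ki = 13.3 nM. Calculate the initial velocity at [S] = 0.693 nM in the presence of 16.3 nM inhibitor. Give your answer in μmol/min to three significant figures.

13.7 μmol/min

With α = 1 + [I]/Ki = 1 + 16.3/13.3 = 2.226, the competitive rate law is v = Vmax[S] / (αKm + [S]).
v = 88.3×0.693 / (2.226×1.70 + 0.693) = 61.19/4.476 = 13.7 μmol/min.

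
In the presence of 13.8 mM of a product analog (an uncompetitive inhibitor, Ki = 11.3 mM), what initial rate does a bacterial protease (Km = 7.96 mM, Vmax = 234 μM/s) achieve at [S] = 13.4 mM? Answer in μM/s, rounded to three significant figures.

α = 1 + [I]/Ki = 1 + 13.8/11.3 = 2.221.
For an uncompetitive inhibitor, both parameters are divided by α, giving Vmax/α and Km/α: Km,app = 3.58 mM, Vmax,app = 105 μM/s.
v = Vmax,app·[S]/(Km,app + [S]) = 105 × 13.4/(3.58 + 13.4) = 83.1 μM/s.

83.1 μM/s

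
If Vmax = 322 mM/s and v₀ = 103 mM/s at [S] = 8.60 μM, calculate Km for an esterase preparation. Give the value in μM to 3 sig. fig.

v/Vmax = 103/322 = 0.3199 = [S]/(Km+[S]).
So Km + [S] = [S]/0.3199 = 26.89 μM, giving Km = 26.89 − 8.60 = 18.3 μM.

18.3 μM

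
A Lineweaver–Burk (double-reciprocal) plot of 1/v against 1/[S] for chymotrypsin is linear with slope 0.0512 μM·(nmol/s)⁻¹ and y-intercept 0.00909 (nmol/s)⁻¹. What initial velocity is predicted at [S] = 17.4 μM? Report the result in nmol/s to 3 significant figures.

83.1 nmol/s

The y-intercept is 1/Vmax, so Vmax = 1/0.00909 = 110 nmol/s.
The slope is Km/Vmax, so Km = 0.0512 × 110 = 5.63 μM.
Then v = 110 × 17.4/(5.63 + 17.4) = 83.1 nmol/s.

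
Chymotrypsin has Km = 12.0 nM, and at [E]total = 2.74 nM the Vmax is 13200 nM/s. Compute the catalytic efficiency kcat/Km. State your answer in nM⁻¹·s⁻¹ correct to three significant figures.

401 nM⁻¹·s⁻¹

kcat = Vmax/[E]total = 13200/2.74 = 4820 s⁻¹.
kcat/Km = 4820/12.0 = 401 nM⁻¹·s⁻¹.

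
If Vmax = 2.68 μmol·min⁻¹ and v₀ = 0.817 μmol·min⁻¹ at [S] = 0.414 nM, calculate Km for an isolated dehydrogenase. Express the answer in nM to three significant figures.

0.944 nM

From v = Vmax[S]/(Km+[S]), Km = [S](Vmax − v)/v.
Km = 0.414 × (2.68 − 0.817) / 0.817 = 0.7713/0.817 = 0.944 nM.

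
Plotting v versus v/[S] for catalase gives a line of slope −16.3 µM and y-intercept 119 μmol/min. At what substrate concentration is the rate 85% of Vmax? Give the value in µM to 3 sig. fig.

92.4 µM

The Eadie–Hofstee slope gives Km = 16.3 µM (slope = −Km).
v/Vmax = [S]/(Km+[S]) = 0.85 ⇒ [S] = Km·0.85/(1−0.85) = 16.3 × 5.667 = 92.4 µM.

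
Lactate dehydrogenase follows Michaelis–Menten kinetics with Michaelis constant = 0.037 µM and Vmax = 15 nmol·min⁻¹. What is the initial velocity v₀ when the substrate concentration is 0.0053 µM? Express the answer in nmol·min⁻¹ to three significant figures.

v = Vmax·[S]/(Km + [S]) = 15 × 0.0053 / (0.037 + 0.0053)
  = 0.07950 / 0.04230 = 1.88 nmol·min⁻¹.

1.88 nmol·min⁻¹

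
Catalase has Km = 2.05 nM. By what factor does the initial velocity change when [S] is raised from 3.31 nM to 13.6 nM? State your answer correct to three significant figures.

Since Vmax cancels, v₂/v₁ = [S]₂(Km+[S]₁) / [S]₁(Km+[S]₂).
= 13.6×(2.05+3.31) / (3.31×(2.05+13.6)) = 72.90/51.80 = 1.41.

1.41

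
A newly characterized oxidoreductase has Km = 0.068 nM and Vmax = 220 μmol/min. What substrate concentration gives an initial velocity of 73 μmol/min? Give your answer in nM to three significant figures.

Rearranging v = Vmax[S]/(Km+[S]) gives [S] = Km·v/(Vmax − v).
[S] = 0.068 × 73 / (220 − 73) = 4.964/147.0 = 0.0338 nM.

0.0338 nM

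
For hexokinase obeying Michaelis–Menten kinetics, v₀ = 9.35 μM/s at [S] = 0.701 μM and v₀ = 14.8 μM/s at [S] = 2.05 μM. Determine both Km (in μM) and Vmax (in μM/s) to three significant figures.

Km = 0.891 μM; Vmax = 21.2 μM/s

From v = Vmax[S]/(Km+[S]), each point gives Vmax = v(Km+[S])/[S].
Equating: 9.35(Km+0.701)/0.701 = 14.8(Km+2.05)/2.05.
13.34·Km + 9.35 = 7.220·Km + 14.8, so (13.34 − 7.220)·Km = 14.8 − 9.35.
Km = 5.450/6.119 = 0.891 μM; then Vmax = 9.35(0.891+0.701)/0.701 = 21.2 μM/s.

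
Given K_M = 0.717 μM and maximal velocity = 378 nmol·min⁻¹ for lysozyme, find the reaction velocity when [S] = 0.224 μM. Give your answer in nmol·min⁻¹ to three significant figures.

[S]/(Km+[S]) = 0.224/0.9410 = 0.2380, the fractional saturation.
v = 0.2380 × Vmax = 0.2380 × 378 = 90.0 nmol·min⁻¹.

90.0 nmol·min⁻¹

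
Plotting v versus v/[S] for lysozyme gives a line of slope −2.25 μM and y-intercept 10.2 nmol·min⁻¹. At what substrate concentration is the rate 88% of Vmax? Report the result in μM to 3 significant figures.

The Eadie–Hofstee slope gives Km = 2.25 μM (slope = −Km).
v/Vmax = [S]/(Km+[S]) = 0.88 ⇒ [S] = Km·0.88/(1−0.88) = 2.25 × 7.333 = 16.5 μM.

16.5 μM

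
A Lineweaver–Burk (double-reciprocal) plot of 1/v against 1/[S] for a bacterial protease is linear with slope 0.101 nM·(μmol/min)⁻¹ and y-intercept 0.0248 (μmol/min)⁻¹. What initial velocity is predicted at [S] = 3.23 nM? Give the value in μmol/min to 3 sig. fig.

17.8 μmol/min

The y-intercept is 1/Vmax, so Vmax = 1/0.0248 = 40.3 μmol/min.
The slope is Km/Vmax, so Km = 0.101 × 40.3 = 4.07 nM.
Then v = 40.3 × 3.23/(4.07 + 3.23) = 17.8 μmol/min.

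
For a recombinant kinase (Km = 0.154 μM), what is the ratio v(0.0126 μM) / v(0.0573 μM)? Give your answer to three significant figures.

0.279

The fractional saturations are [S]/(Km+[S]) = 0.0573/0.2113 = 0.2712 and 0.0126/0.1666 = 0.07563.
v₂/v₁ is just their ratio: 0.07563/0.2712 = 0.279.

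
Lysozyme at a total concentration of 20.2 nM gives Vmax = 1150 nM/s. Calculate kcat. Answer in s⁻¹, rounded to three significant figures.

kcat = Vmax/[E]total = 1150 nM/s / 20.2 nM = 56.9 s⁻¹.

56.9 s⁻¹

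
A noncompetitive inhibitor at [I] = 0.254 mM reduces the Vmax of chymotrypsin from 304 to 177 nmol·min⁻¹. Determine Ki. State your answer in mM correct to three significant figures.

0.354 mM

Noncompetitive: Vmax,app = Vmax/α with α = 1 + [I]/Ki.
α = Vmax/Vmax,app = 304/177 = 1.718.
Ki = [I]/(α − 1) = 0.254/0.7175 = 0.354 mM.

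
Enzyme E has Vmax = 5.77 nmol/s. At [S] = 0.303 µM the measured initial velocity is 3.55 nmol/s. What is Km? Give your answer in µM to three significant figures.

0.189 µM

v/Vmax = 3.55/5.77 = 0.6153 = [S]/(Km+[S]).
So Km + [S] = [S]/0.6153 = 0.4925 µM, giving Km = 0.4925 − 0.303 = 0.189 µM.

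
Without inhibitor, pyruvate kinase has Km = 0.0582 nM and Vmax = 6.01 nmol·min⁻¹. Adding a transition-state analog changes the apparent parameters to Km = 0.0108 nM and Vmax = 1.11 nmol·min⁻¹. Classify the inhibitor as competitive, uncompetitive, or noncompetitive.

uncompetitive

Both Km and Vmax decrease by the same factor (~5.41-fold) — characteristic of uncompetitive inhibition.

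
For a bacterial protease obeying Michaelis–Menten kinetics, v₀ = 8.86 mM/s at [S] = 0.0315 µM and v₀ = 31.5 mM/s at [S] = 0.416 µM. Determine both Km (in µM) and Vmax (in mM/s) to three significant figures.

From v = Vmax[S]/(Km+[S]), each point gives Vmax = v(Km+[S])/[S].
Equating: 8.86(Km+0.0315)/0.0315 = 31.5(Km+0.416)/0.416.
281.3·Km + 8.86 = 75.72·Km + 31.5, so (281.3 − 75.72)·Km = 31.5 − 8.86.
Km = 22.64/205.5 = 0.110 µM; then Vmax = 8.86(0.110+0.0315)/0.0315 = 39.8 mM/s.

Km = 0.110 µM; Vmax = 39.8 mM/s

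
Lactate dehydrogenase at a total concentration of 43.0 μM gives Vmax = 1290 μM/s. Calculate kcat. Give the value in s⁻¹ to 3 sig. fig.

30.0 s⁻¹

kcat = Vmax/[E]total = 1290 μM/s / 43.0 μM = 30.0 s⁻¹.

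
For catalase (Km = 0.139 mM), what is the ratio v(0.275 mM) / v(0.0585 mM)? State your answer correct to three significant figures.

2.24

Since Vmax cancels, v₂/v₁ = [S]₂(Km+[S]₁) / [S]₁(Km+[S]₂).
= 0.275×(0.139+0.0585) / (0.0585×(0.139+0.275)) = 0.05431/0.02422 = 2.24.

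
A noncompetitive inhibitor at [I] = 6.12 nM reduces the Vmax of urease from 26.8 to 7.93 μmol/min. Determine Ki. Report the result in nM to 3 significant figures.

2.57 nM

Noncompetitive: Vmax,app = Vmax/α with α = 1 + [I]/Ki.
α = Vmax/Vmax,app = 26.8/7.93 = 3.380.
Since α = 1 + [I]/Ki, [I]/Ki = 3.380 − 1 = 2.380 and Ki = 6.12/2.380 = 2.57 nM.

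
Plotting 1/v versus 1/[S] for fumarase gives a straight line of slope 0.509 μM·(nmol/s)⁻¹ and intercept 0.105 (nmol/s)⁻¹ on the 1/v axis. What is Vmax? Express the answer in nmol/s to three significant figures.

9.52 nmol/s

The y-intercept of a Lineweaver–Burk plot equals 1/Vmax, so Vmax = 1/0.105 = 9.52 nmol/s.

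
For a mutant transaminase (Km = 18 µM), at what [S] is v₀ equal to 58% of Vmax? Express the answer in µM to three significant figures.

v/Vmax = [S]/(Km+[S]) = 0.58, so [S] = Km·0.58/(1 − 0.58) = 18 × 1.381.
[S] = 24.9 µM.

24.9 µM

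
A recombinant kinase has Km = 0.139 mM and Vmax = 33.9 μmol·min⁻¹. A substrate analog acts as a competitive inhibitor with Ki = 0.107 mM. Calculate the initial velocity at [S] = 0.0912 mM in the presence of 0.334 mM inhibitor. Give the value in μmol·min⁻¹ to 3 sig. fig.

With α = 1 + [I]/Ki = 1 + 0.334/0.107 = 4.121, the competitive rate law is v = Vmax[S] / (αKm + [S]).
v = 33.9×0.0912 / (4.121×0.139 + 0.0912) = 3.092/0.6641 = 4.66 μmol·min⁻¹.

4.66 μmol·min⁻¹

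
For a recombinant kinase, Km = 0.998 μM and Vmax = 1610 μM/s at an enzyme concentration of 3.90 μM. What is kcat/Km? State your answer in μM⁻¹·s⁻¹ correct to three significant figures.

414 μM⁻¹·s⁻¹

kcat = Vmax/[E]total = 1610/3.90 = 413 s⁻¹.
kcat/Km = 413/0.998 = 414 μM⁻¹·s⁻¹.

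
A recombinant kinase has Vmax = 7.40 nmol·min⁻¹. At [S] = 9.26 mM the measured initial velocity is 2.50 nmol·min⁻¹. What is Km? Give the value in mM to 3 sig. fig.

18.1 mM

v/Vmax = 2.50/7.40 = 0.3378 = [S]/(Km+[S]).
So Km + [S] = [S]/0.3378 = 27.41 mM, giving Km = 27.41 − 9.26 = 18.1 mM.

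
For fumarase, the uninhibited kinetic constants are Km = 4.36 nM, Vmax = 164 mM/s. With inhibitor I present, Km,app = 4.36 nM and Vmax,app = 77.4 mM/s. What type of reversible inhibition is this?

noncompetitive

Vmax decreases (164 → 77.4 mM/s) while Km is unchanged — pure noncompetitive inhibition.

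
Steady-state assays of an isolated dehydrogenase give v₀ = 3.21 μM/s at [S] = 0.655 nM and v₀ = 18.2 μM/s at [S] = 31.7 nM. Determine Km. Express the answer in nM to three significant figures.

3.46 nM

From v = Vmax[S]/(Km+[S]), each point gives Vmax = v(Km+[S])/[S].
Equating: 3.21(Km+0.655)/0.655 = 18.2(Km+31.7)/31.7.
4.901·Km + 3.21 = 0.5741·Km + 18.2, so (4.901 − 0.5741)·Km = 18.2 − 3.21.
Km = 14.99/4.327 = 3.46 nM; then Vmax = 3.21(3.46+0.655)/0.655 = 20.2 μM/s.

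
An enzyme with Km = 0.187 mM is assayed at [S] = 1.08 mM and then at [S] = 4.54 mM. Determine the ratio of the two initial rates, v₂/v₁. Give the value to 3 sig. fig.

The fractional saturations are [S]/(Km+[S]) = 1.08/1.267 = 0.8524 and 4.54/4.727 = 0.9604.
v₂/v₁ is just their ratio: 0.9604/0.8524 = 1.13.

1.13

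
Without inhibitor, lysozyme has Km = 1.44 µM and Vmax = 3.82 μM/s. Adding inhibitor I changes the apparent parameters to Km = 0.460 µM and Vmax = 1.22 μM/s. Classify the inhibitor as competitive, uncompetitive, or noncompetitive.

uncompetitive

Both Km and Vmax decrease by the same factor (~3.13-fold) — characteristic of uncompetitive inhibition.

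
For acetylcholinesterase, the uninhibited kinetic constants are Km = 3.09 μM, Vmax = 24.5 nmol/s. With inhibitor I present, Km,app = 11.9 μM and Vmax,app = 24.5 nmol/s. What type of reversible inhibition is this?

Km increases (3.09 → 11.9 μM) while Vmax is unchanged — the hallmark of competitive inhibition.

competitive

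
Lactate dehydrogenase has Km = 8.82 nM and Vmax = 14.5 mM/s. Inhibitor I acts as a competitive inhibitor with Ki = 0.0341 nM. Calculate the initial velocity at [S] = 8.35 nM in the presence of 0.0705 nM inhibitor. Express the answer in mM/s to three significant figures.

3.42 mM/s

With α = 1 + [I]/Ki = 1 + 0.0705/0.0341 = 3.067, the competitive rate law is v = Vmax[S] / (αKm + [S]).
v = 14.5×8.35 / (3.067×8.82 + 8.35) = 121.1/35.40 = 3.42 mM/s.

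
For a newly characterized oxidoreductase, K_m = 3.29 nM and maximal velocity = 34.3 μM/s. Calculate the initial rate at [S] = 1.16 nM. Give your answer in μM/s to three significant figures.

8.94 μM/s

v = Vmax·[S]/(Km + [S]) = 34.3 × 1.16 / (3.29 + 1.16)
  = 39.79 / 4.450 = 8.94 μM/s.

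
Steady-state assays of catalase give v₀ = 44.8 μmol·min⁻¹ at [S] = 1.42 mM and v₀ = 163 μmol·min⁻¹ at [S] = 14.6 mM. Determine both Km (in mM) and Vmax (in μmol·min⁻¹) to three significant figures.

Km = 5.80 mM; Vmax = 228 μmol·min⁻¹

In reciprocal form, 1/v = (Km/Vmax)·(1/[S]) + 1/Vmax. The two points give (1/[S], 1/v) = (0.7042, 0.02232) and (0.06849, 0.006135).
Slope = (0.02232 − 0.006135)/(0.7042 − 0.06849) = 0.02546; intercept = 0.02232 − 0.02546×0.7042 = 0.004391.
Vmax = 1/intercept = 228 μmol·min⁻¹; Km = slope × Vmax = 0.02546 × 228 = 5.80 mM.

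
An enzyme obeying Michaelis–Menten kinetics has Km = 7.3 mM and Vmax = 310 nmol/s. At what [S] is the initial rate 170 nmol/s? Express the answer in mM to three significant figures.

Rearranging v = Vmax[S]/(Km+[S]) gives [S] = Km·v/(Vmax − v).
[S] = 7.3 × 170 / (310 − 170) = 1241/140.0 = 8.86 mM.

8.86 mM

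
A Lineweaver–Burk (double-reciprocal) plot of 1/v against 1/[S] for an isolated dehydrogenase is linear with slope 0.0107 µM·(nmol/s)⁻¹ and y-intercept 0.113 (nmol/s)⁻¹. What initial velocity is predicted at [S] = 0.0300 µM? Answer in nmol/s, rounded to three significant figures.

The y-intercept is 1/Vmax, so Vmax = 1/0.113 = 8.85 nmol/s.
The slope is Km/Vmax, so Km = 0.0107 × 8.85 = 0.0947 µM.
Then v = 8.85 × 0.0300/(0.0947 + 0.0300) = 2.13 nmol/s.

2.13 nmol/s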